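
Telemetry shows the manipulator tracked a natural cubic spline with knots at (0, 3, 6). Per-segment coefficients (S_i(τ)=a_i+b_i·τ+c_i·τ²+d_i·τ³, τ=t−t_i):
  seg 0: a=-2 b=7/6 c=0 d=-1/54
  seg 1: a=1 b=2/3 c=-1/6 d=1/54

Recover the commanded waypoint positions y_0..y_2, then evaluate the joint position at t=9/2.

y_0=-2 y_1=1 y_2=2
S(9/2) = 27/16

y_0 = S_0(0) = a_0 = -2
y_1 = S_1(0) = a_1 = 1
y_2 = S_1(3) = 2
t_q=9/2 is in segment 1 (τ=3/2); S_1(τ)=27/16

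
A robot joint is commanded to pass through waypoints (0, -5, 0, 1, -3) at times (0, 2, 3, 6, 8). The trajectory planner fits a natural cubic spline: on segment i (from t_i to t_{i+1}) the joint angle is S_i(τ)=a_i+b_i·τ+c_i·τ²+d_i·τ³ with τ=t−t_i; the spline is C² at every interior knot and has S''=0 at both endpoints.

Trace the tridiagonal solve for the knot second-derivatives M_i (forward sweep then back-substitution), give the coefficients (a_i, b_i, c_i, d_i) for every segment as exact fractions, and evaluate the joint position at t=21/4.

  seg 0: a=0 b=-6553/1248 c=0 d=3433/4992
  seg 1: a=-5 b=1873/624 c=3433/832 d=-5311/2496
  seg 2: a=0 b=12157/2496 c=-939/416 d=143/576
  seg 3: a=1 b=-1229/624 c=-19/832 d=19/4992
S(21/4) = 125643/53248

Δ: Δ0=-5/2, Δ1=5, Δ2=1/3, Δ3=-2
row 1: diag=6, rhs=45; c'=1/6, d'=15/2
row 2: denom=8−1·1/6=47/6; d'=(-28−1·15/2)/(47/6)=-213/47
row 3: denom=10−3·18/47=416/47; d'=(-14−3·-213/47)/(416/47)=-19/416
back: M3=-19/416
back: M2=-213/47−18/47·-19/416=-939/208
back: M1=15/2−1/6·-939/208=3433/416
M: M0=0, M1=3433/416, M2=-939/208, M3=-19/416, M4=0
seg 0: a=0, c=M0/2=0, d=(M1−M0)/(6·2)=3433/4992, b=Δ0−h0·(2M0+M1)/6=-6553/1248
seg 1: a=-5, c=M1/2=3433/832, d=(M2−M1)/(6·1)=-5311/2496, b=Δ1−h1·(2M1+M2)/6=1873/624
seg 2: a=0, c=M2/2=-939/416, d=(M3−M2)/(6·3)=143/576, b=Δ2−h2·(2M2+M3)/6=12157/2496
seg 3: a=1, c=M3/2=-19/832, d=(M4−M3)/(6·2)=19/4992, b=Δ3−h3·(2M3+M4)/6=-1229/624
t_q=21/4 → seg 2, τ=9/4; S=0+12157/2496·τ+-939/416·τ²+143/576·τ³=125643/53248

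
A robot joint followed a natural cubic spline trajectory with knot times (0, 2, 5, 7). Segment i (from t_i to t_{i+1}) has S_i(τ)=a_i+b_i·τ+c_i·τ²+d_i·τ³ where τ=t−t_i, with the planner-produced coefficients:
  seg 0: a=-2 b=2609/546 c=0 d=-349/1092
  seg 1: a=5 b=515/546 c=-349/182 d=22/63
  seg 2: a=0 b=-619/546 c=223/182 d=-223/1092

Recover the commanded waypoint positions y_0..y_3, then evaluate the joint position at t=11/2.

y_0=-2 y_1=5 y_2=0 y_3=1
S(11/2) = -119/416

y_0 = S_0(0) = a_0 = -2
y_1 = S_1(0) = a_1 = 5
y_2 = S_2(0) = a_2 = 0
y_3 = S_2(2) = 1
t_q=11/2 is in segment 2 (τ=1/2); S_2(τ)=-119/416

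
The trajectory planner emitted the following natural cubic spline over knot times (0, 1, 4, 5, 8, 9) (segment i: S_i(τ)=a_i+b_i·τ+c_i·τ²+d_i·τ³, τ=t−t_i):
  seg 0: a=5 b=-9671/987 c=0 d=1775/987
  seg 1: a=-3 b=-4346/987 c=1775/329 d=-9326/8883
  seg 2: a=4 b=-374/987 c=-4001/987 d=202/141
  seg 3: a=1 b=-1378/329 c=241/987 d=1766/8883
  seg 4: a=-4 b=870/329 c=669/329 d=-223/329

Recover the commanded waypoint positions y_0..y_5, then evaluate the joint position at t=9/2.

y_0=5 y_1=-3 y_2=4 y_3=1 y_4=-4 y_5=0
S(9/2) = 125/42

y_0 = S_0(0) = a_0 = 5
y_1 = S_1(0) = a_1 = -3
y_2 = S_2(0) = a_2 = 4
y_3 = S_3(0) = a_3 = 1
y_4 = S_4(0) = a_4 = -4
y_5 = S_4(1) = 0
t_q=9/2 is in segment 2 (τ=1/2); S_2(τ)=125/42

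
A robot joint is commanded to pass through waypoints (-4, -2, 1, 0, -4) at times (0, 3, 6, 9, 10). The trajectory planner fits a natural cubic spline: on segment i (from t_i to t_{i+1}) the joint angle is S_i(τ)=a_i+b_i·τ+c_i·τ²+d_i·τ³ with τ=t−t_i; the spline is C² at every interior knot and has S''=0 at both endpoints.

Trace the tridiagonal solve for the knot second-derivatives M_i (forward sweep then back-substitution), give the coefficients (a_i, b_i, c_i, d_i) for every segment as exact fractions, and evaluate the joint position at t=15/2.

Δ: Δ0=2/3, Δ1=1, Δ2=-1/3, Δ3=-4
row 1: diag=12, rhs=2; c'=1/4, d'=1/6
row 2: denom=12−3·1/4=45/4; d'=(-8−3·1/6)/(45/4)=-34/45
row 3: denom=8−3·4/15=36/5; d'=(-22−3·-34/45)/(36/5)=-74/27
back: M3=-74/27
back: M2=-34/45−4/15·-74/27=-2/81
back: M1=1/6−1/4·-2/81=14/81
M: M0=0, M1=14/81, M2=-2/81, M3=-74/27, M4=0
seg 0: a=-4, c=M0/2=0, d=(M1−M0)/(6·3)=7/729, b=Δ0−h0·(2M0+M1)/6=47/81
seg 1: a=-2, c=M1/2=7/81, d=(M2−M1)/(6·3)=-8/729, b=Δ1−h1·(2M1+M2)/6=68/81
seg 2: a=1, c=M2/2=-1/81, d=(M3−M2)/(6·3)=-110/729, b=Δ2−h2·(2M2+M3)/6=86/81
seg 3: a=0, c=M3/2=-37/27, d=(M4−M3)/(6·1)=37/81, b=Δ3−h3·(2M3+M4)/6=-250/81
t_q=15/2 → seg 2, τ=3/2; S=1+86/81·τ+-1/81·τ²+-110/729·τ³=37/18

  seg 0: a=-4 b=47/81 c=0 d=7/729
  seg 1: a=-2 b=68/81 c=7/81 d=-8/729
  seg 2: a=1 b=86/81 c=-1/81 d=-110/729
  seg 3: a=0 b=-250/81 c=-37/27 d=37/81
S(15/2) = 37/18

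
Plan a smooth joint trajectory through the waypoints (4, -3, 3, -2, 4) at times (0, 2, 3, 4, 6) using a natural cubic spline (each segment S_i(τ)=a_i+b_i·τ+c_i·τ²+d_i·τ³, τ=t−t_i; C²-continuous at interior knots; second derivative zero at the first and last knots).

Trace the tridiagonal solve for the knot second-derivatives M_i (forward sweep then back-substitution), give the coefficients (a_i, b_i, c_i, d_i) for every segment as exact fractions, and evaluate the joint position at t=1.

Δ: Δ0=-7/2, Δ1=6, Δ2=-5, Δ3=3
row 1: diag=6, rhs=57; c'=1/6, d'=19/2
row 2: denom=4−1·1/6=23/6; d'=(-66−1·19/2)/(23/6)=-453/23
row 3: denom=6−1·6/23=132/23; d'=(48−1·-453/23)/(132/23)=519/44
back: M3=519/44
back: M2=-453/23−6/23·519/44=-501/22
back: M1=19/2−1/6·-501/22=585/44
M: M0=0, M1=585/44, M2=-501/22, M3=519/44, M4=0
seg 0: a=4, c=M0/2=0, d=(M1−M0)/(6·2)=195/176, b=Δ0−h0·(2M0+M1)/6=-349/44
seg 1: a=-3, c=M1/2=585/88, d=(M2−M1)/(6·1)=-529/88, b=Δ1−h1·(2M1+M2)/6=59/11
seg 2: a=3, c=M2/2=-501/44, d=(M3−M2)/(6·1)=507/88, b=Δ2−h2·(2M2+M3)/6=5/8
seg 3: a=-2, c=M3/2=519/88, d=(M4−M3)/(6·2)=-173/176, b=Δ3−h3·(2M3+M4)/6=-107/22
t_q=1 → seg 0, τ=1; S=4+-349/44·τ+0·τ²+195/176·τ³=-497/176

  seg 0: a=4 b=-349/44 c=0 d=195/176
  seg 1: a=-3 b=59/11 c=585/88 d=-529/88
  seg 2: a=3 b=5/8 c=-501/44 d=507/88
  seg 3: a=-2 b=-107/22 c=519/88 d=-173/176
S(1) = -497/176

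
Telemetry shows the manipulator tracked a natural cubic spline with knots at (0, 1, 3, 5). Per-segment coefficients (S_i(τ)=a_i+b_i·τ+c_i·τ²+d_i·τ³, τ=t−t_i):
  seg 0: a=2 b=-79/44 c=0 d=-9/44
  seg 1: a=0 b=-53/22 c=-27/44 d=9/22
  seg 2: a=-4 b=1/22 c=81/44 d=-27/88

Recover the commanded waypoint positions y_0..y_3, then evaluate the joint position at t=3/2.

y_0=2 y_1=0 y_2=-4 y_3=1
S(3/2) = -115/88

y_0 = S_0(0) = a_0 = 2
y_1 = S_1(0) = a_1 = 0
y_2 = S_2(0) = a_2 = -4
y_3 = S_2(2) = 1
t_q=3/2 is in segment 1 (τ=1/2); S_1(τ)=-115/88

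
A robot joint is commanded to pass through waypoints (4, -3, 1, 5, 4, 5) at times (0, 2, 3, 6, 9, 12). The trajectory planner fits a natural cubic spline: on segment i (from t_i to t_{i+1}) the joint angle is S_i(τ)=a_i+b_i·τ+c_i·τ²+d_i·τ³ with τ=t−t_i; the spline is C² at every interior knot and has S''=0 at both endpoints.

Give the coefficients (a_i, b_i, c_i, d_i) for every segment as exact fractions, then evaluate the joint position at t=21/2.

Δ: Δ0=-7/2, Δ1=4, Δ2=4/3, Δ3=-1/3, Δ4=1/3
row 1: diag=6, rhs=45; c'=1/6, d'=15/2
row 2: denom=8−1·1/6=47/6; d'=(-16−1·15/2)/(47/6)=-3
row 3: denom=12−3·18/47=510/47; d'=(-10−3·-3)/(510/47)=-47/510
row 4: denom=12−3·47/170=1899/170; d'=(4−3·-47/510)/(1899/170)=727/1899
back: M4=727/1899
back: M3=-47/510−47/170·727/1899=-376/1899
back: M2=-3−18/47·-376/1899=-617/211
back: M1=15/2−1/6·-617/211=5056/633
M: M0=0, M1=5056/633, M2=-617/211, M3=-376/1899, M4=727/1899, M5=0
seg 0: a=4, c=M0/2=0, d=(M1−M0)/(6·2)=1264/1899, b=Δ0−h0·(2M0+M1)/6=-23405/3798
seg 1: a=-3, c=M1/2=2528/633, d=(M2−M1)/(6·1)=-6907/3798, b=Δ1−h1·(2M1+M2)/6=6931/3798
seg 2: a=1, c=M2/2=-617/422, d=(M3−M2)/(6·3)=5177/34182, b=Δ2−h2·(2M2+M3)/6=8273/1899
seg 3: a=5, c=M3/2=-188/1899, d=(M4−M3)/(6·3)=1103/34182, b=Δ3−h3·(2M3+M4)/6=-1241/3798
seg 4: a=4, c=M4/2=727/3798, d=(M5−M4)/(6·3)=-727/34182, b=Δ4−h4·(2M4+M5)/6=-94/1899
t_q=21/2 → seg 4, τ=3/2; S=4+-94/1899·τ+727/3798·τ²+-727/34182·τ³=14465/3376

  seg 0: a=4 b=-23405/3798 c=0 d=1264/1899
  seg 1: a=-3 b=6931/3798 c=2528/633 d=-6907/3798
  seg 2: a=1 b=8273/1899 c=-617/422 d=5177/34182
  seg 3: a=5 b=-1241/3798 c=-188/1899 d=1103/34182
  seg 4: a=4 b=-94/1899 c=727/3798 d=-727/34182
S(21/2) = 14465/3376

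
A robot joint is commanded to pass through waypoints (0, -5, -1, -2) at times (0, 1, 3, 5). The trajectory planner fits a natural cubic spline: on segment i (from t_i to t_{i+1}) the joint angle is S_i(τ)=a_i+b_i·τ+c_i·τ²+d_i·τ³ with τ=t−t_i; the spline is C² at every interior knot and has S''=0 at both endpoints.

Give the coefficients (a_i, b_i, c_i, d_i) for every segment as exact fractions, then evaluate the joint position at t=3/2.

  seg 0: a=0 b=-281/44 c=0 d=61/44
  seg 1: a=-5 b=-49/22 c=183/44 d=-45/44
  seg 2: a=-1 b=47/22 c=-87/44 d=29/88
S(3/2) = -1831/352

Δ: Δ0=-5, Δ1=2, Δ2=-1/2
row 1: diag=6, rhs=42; c'=1/3, d'=7
row 2: denom=8−2·1/3=22/3; d'=(-15−2·7)/(22/3)=-87/22
back: M2=-87/22
back: M1=7−1/3·-87/22=183/22
M: M0=0, M1=183/22, M2=-87/22, M3=0
seg 0: a=0, c=M0/2=0, d=(M1−M0)/(6·1)=61/44, b=Δ0−h0·(2M0+M1)/6=-281/44
seg 1: a=-5, c=M1/2=183/44, d=(M2−M1)/(6·2)=-45/44, b=Δ1−h1·(2M1+M2)/6=-49/22
seg 2: a=-1, c=M2/2=-87/44, d=(M3−M2)/(6·2)=29/88, b=Δ2−h2·(2M2+M3)/6=47/22
t_q=3/2 → seg 1, τ=1/2; S=-5+-49/22·τ+183/44·τ²+-45/44·τ³=-1831/352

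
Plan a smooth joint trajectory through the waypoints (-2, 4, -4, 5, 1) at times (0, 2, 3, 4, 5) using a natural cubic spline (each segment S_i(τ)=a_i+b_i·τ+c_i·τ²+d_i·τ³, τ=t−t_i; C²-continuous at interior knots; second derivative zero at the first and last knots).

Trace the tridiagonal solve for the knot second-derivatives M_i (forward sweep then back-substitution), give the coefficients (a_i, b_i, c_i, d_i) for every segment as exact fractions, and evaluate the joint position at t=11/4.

  seg 0: a=-2 b=375/43 c=0 d=-123/86
  seg 1: a=4 b=-363/43 c=-369/43 d=388/43
  seg 2: a=-4 b=63/43 c=795/43 d=-471/43
  seg 3: a=5 b=240/43 c=-618/43 d=206/43
S(11/4) = -1153/344

Δ: Δ0=3, Δ1=-8, Δ2=9, Δ3=-4
row 1: diag=6, rhs=-66; c'=1/6, d'=-11
row 2: denom=4−1·1/6=23/6; d'=(102−1·-11)/(23/6)=678/23
row 3: denom=4−1·6/23=86/23; d'=(-78−1·678/23)/(86/23)=-1236/43
back: M3=-1236/43
back: M2=678/23−6/23·-1236/43=1590/43
back: M1=-11−1/6·1590/43=-738/43
M: M0=0, M1=-738/43, M2=1590/43, M3=-1236/43, M4=0
seg 0: a=-2, c=M0/2=0, d=(M1−M0)/(6·2)=-123/86, b=Δ0−h0·(2M0+M1)/6=375/43
seg 1: a=4, c=M1/2=-369/43, d=(M2−M1)/(6·1)=388/43, b=Δ1−h1·(2M1+M2)/6=-363/43
seg 2: a=-4, c=M2/2=795/43, d=(M3−M2)/(6·1)=-471/43, b=Δ2−h2·(2M2+M3)/6=63/43
seg 3: a=5, c=M3/2=-618/43, d=(M4−M3)/(6·1)=206/43, b=Δ3−h3·(2M3+M4)/6=240/43
t_q=11/4 → seg 1, τ=3/4; S=4+-363/43·τ+-369/43·τ²+388/43·τ³=-1153/344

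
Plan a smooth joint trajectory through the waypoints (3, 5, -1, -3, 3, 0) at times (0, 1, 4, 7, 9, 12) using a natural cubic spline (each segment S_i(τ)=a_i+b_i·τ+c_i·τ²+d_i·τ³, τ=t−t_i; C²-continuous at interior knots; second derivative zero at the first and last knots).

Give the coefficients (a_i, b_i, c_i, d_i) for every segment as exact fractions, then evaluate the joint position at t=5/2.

Δ: Δ0=2, Δ1=-2, Δ2=-2/3, Δ3=3, Δ4=-1
row 1: diag=8, rhs=-24; c'=3/8, d'=-3
row 2: denom=12−3·3/8=87/8; d'=(8−3·-3)/(87/8)=136/87
row 3: denom=10−3·8/29=266/29; d'=(22−3·136/87)/(266/29)=251/133
row 4: denom=10−2·29/133=1272/133; d'=(-24−2·251/133)/(1272/133)=-1847/636
back: M4=-1847/636
back: M3=251/133−29/133·-1847/636=1603/636
back: M2=136/87−8/29·1603/636=46/53
back: M1=-3−3/8·46/53=-705/212
M: M0=0, M1=-705/212, M2=46/53, M3=1603/636, M4=-1847/636, M5=0
seg 0: a=3, c=M0/2=0, d=(M1−M0)/(6·1)=-235/424, b=Δ0−h0·(2M0+M1)/6=1083/424
seg 1: a=5, c=M1/2=-705/424, d=(M2−M1)/(6·3)=889/3816, b=Δ1−h1·(2M1+M2)/6=189/212
seg 2: a=-1, c=M2/2=23/53, d=(M3−M2)/(6·3)=1051/11448, b=Δ2−h2·(2M2+M3)/6=-1185/424
seg 3: a=-3, c=M3/2=1603/1272, d=(M4−M3)/(6·2)=-575/1272, b=Δ3−h3·(2M3+M4)/6=485/212
seg 4: a=3, c=M4/2=-1847/1272, d=(M5−M4)/(6·3)=1847/11448, b=Δ4−h4·(2M4+M5)/6=1211/636
t_q=5/2 → seg 1, τ=3/2; S=5+189/212·τ+-705/424·τ²+889/3816·τ³=11473/3392

  seg 0: a=3 b=1083/424 c=0 d=-235/424
  seg 1: a=5 b=189/212 c=-705/424 d=889/3816
  seg 2: a=-1 b=-1185/424 c=23/53 d=1051/11448
  seg 3: a=-3 b=485/212 c=1603/1272 d=-575/1272
  seg 4: a=3 b=1211/636 c=-1847/1272 d=1847/11448
S(5/2) = 11473/3392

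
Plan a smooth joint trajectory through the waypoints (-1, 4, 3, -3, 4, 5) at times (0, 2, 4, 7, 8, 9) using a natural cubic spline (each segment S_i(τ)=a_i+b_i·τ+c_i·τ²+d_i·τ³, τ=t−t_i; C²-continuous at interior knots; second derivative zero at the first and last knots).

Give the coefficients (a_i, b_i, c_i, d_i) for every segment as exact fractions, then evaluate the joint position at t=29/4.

Δ: Δ0=5/2, Δ1=-1/2, Δ2=-2, Δ3=7, Δ4=1
row 1: diag=8, rhs=-18; c'=1/4, d'=-9/4
row 2: denom=10−2·1/4=19/2; d'=(-9−2·-9/4)/(19/2)=-9/19
row 3: denom=8−3·6/19=134/19; d'=(54−3·-9/19)/(134/19)=1053/134
row 4: denom=4−1·19/134=517/134; d'=(-36−1·1053/134)/(517/134)=-5877/517
back: M4=-5877/517
back: M3=1053/134−19/134·-5877/517=4896/517
back: M2=-9/19−6/19·4896/517=-1791/517
back: M1=-9/4−1/4·-1791/517=-1431/1034
M: M0=0, M1=-1431/1034, M2=-1791/517, M3=4896/517, M4=-5877/517, M5=0
seg 0: a=-1, c=M0/2=0, d=(M1−M0)/(6·2)=-477/4136, b=Δ0−h0·(2M0+M1)/6=1531/517
seg 1: a=4, c=M1/2=-1431/2068, d=(M2−M1)/(6·2)=-717/4136, b=Δ1−h1·(2M1+M2)/6=1631/1034
seg 2: a=3, c=M2/2=-1791/1034, d=(M3−M2)/(6·3)=743/1034, b=Δ2−h2·(2M2+M3)/6=-1691/517
seg 3: a=-3, c=M3/2=2448/517, d=(M4−M3)/(6·1)=-3591/1034, b=Δ3−h3·(2M3+M4)/6=5933/1034
seg 4: a=4, c=M4/2=-5877/1034, d=(M5−M4)/(6·1)=1959/1034, b=Δ4−h4·(2M4+M5)/6=2476/517
t_q=29/4 → seg 3, τ=1/4; S=-3+5933/1034·τ+2448/517·τ²+-3591/1034·τ³=-87607/66176

  seg 0: a=-1 b=1531/517 c=0 d=-477/4136
  seg 1: a=4 b=1631/1034 c=-1431/2068 d=-717/4136
  seg 2: a=3 b=-1691/517 c=-1791/1034 d=743/1034
  seg 3: a=-3 b=5933/1034 c=2448/517 d=-3591/1034
  seg 4: a=4 b=2476/517 c=-5877/1034 d=1959/1034
S(29/4) = -87607/66176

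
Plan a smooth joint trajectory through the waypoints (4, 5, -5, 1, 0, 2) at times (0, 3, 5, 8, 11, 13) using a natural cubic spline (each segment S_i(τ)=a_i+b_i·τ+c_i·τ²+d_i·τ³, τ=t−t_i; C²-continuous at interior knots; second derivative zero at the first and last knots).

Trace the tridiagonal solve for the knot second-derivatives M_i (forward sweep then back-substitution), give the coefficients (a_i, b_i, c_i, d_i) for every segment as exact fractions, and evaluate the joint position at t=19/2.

  seg 0: a=4 b=4121/1626 c=0 d=-1193/4878
  seg 1: a=5 b=-3308/813 c=-1193/542 d=1411/1626
  seg 2: a=-5 b=-2000/813 c=1629/542 d=-7409/14634
  seg 3: a=1 b=3095/1626 c=-1261/813 d=3929/14634
  seg 4: a=0 b=-125/813 c=469/542 d=-469/3252
S(19/2) = 5513/4336

Δ: Δ0=1/3, Δ1=-5, Δ2=2, Δ3=-1/3, Δ4=1
row 1: diag=10, rhs=-32; c'=1/5, d'=-16/5
row 2: denom=10−2·1/5=48/5; d'=(42−2·-16/5)/(48/5)=121/24
row 3: denom=12−3·5/16=177/16; d'=(-14−3·121/24)/(177/16)=-466/177
row 4: denom=10−3·16/59=542/59; d'=(8−3·-466/177)/(542/59)=469/271
back: M4=469/271
back: M3=-466/177−16/59·469/271=-2522/813
back: M2=121/24−5/16·-2522/813=1629/271
back: M1=-16/5−1/5·1629/271=-1193/271
M: M0=0, M1=-1193/271, M2=1629/271, M3=-2522/813, M4=469/271, M5=0
seg 0: a=4, c=M0/2=0, d=(M1−M0)/(6·3)=-1193/4878, b=Δ0−h0·(2M0+M1)/6=4121/1626
seg 1: a=5, c=M1/2=-1193/542, d=(M2−M1)/(6·2)=1411/1626, b=Δ1−h1·(2M1+M2)/6=-3308/813
seg 2: a=-5, c=M2/2=1629/542, d=(M3−M2)/(6·3)=-7409/14634, b=Δ2−h2·(2M2+M3)/6=-2000/813
seg 3: a=1, c=M3/2=-1261/813, d=(M4−M3)/(6·3)=3929/14634, b=Δ3−h3·(2M3+M4)/6=3095/1626
seg 4: a=0, c=M4/2=469/542, d=(M5−M4)/(6·2)=-469/3252, b=Δ4−h4·(2M4+M5)/6=-125/813
t_q=19/2 → seg 3, τ=3/2; S=1+3095/1626·τ+-1261/813·τ²+3929/14634·τ³=5513/4336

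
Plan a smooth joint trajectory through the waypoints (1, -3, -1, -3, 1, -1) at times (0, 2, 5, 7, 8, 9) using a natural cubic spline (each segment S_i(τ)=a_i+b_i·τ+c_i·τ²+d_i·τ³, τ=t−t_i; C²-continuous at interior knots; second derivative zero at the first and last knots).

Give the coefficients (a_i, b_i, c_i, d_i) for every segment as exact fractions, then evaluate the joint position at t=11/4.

Δ: Δ0=-2, Δ1=2/3, Δ2=-1, Δ3=4, Δ4=-2
row 1: diag=10, rhs=16; c'=3/10, d'=8/5
row 2: denom=10−3·3/10=91/10; d'=(-10−3·8/5)/(91/10)=-148/91
row 3: denom=6−2·20/91=506/91; d'=(30−2·-148/91)/(506/91)=1513/253
row 4: denom=4−1·91/506=1933/506; d'=(-36−1·1513/253)/(1933/506)=-21242/1933
back: M4=-21242/1933
back: M3=1513/253−91/506·-21242/1933=15380/1933
back: M2=-148/91−20/91·15380/1933=-6524/1933
back: M1=8/5−3/10·-6524/1933=5050/1933
M: M0=0, M1=5050/1933, M2=-6524/1933, M3=15380/1933, M4=-21242/1933, M5=0
seg 0: a=1, c=M0/2=0, d=(M1−M0)/(6·2)=2525/11598, b=Δ0−h0·(2M0+M1)/6=-16648/5799
seg 1: a=-3, c=M1/2=2525/1933, d=(M2−M1)/(6·3)=-643/1933, b=Δ1−h1·(2M1+M2)/6=-1498/5799
seg 2: a=-1, c=M2/2=-3262/1933, d=(M3−M2)/(6·2)=5476/5799, b=Δ2−h2·(2M2+M3)/6=-8131/5799
seg 3: a=-3, c=M3/2=7690/1933, d=(M4−M3)/(6·1)=-18311/5799, b=Δ3−h3·(2M3+M4)/6=18437/5799
seg 4: a=1, c=M4/2=-10621/1933, d=(M5−M4)/(6·1)=10621/5799, b=Δ4−h4·(2M4+M5)/6=9644/5799
t_q=11/4 → seg 1, τ=3/4; S=-3+-1498/5799·τ+2525/1933·τ²+-643/1933·τ³=-321565/123712

  seg 0: a=1 b=-16648/5799 c=0 d=2525/11598
  seg 1: a=-3 b=-1498/5799 c=2525/1933 d=-643/1933
  seg 2: a=-1 b=-8131/5799 c=-3262/1933 d=5476/5799
  seg 3: a=-3 b=18437/5799 c=7690/1933 d=-18311/5799
  seg 4: a=1 b=9644/5799 c=-10621/1933 d=10621/5799
S(11/4) = -321565/123712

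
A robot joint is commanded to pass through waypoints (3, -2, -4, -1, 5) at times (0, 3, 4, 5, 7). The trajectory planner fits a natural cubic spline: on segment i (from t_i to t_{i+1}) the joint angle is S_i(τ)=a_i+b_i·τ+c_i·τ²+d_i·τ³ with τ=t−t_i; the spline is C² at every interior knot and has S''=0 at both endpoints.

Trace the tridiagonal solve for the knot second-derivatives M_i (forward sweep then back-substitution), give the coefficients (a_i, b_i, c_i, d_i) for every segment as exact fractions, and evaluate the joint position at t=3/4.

Δ: Δ0=-5/3, Δ1=-2, Δ2=3, Δ3=3
row 1: diag=8, rhs=-2; c'=1/8, d'=-1/4
row 2: denom=4−1·1/8=31/8; d'=(30−1·-1/4)/(31/8)=242/31
row 3: denom=6−1·8/31=178/31; d'=(0−1·242/31)/(178/31)=-121/89
back: M3=-121/89
back: M2=242/31−8/31·-121/89=726/89
back: M1=-1/4−1/8·726/89=-113/89
M: M0=0, M1=-113/89, M2=726/89, M3=-121/89, M4=0
seg 0: a=3, c=M0/2=0, d=(M1−M0)/(6·3)=-113/1602, b=Δ0−h0·(2M0+M1)/6=-551/534
seg 1: a=-2, c=M1/2=-113/178, d=(M2−M1)/(6·1)=839/534, b=Δ1−h1·(2M1+M2)/6=-784/267
seg 2: a=-4, c=M2/2=363/89, d=(M3−M2)/(6·1)=-847/534, b=Δ2−h2·(2M2+M3)/6=271/534
seg 3: a=-1, c=M3/2=-121/178, d=(M4−M3)/(6·2)=121/1068, b=Δ3−h3·(2M3+M4)/6=1043/267
t_q=3/4 → seg 0, τ=3/4; S=3+-551/534·τ+0·τ²+-113/1602·τ³=25021/11392

  seg 0: a=3 b=-551/534 c=0 d=-113/1602
  seg 1: a=-2 b=-784/267 c=-113/178 d=839/534
  seg 2: a=-4 b=271/534 c=363/89 d=-847/534
  seg 3: a=-1 b=1043/267 c=-121/178 d=121/1068
S(3/4) = 25021/11392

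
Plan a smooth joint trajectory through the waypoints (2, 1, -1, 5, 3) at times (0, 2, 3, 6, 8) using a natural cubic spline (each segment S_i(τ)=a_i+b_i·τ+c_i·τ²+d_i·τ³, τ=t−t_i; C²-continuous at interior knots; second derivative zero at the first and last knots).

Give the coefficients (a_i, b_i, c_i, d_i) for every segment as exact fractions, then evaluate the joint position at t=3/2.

  seg 0: a=2 b=103/416 c=0 d=-311/1664
  seg 1: a=1 b=-415/208 c=-933/832 d=929/832
  seg 2: a=-1 b=-739/832 c=927/416 d=-27/64
  seg 3: a=5 b=227/208 c=-1305/832 d=435/1664
S(3/2) = 23171/13312

Δ: Δ0=-1/2, Δ1=-2, Δ2=2, Δ3=-1
row 1: diag=6, rhs=-9; c'=1/6, d'=-3/2
row 2: denom=8−1·1/6=47/6; d'=(24−1·-3/2)/(47/6)=153/47
row 3: denom=10−3·18/47=416/47; d'=(-18−3·153/47)/(416/47)=-1305/416
back: M3=-1305/416
back: M2=153/47−18/47·-1305/416=927/208
back: M1=-3/2−1/6·927/208=-933/416
M: M0=0, M1=-933/416, M2=927/208, M3=-1305/416, M4=0
seg 0: a=2, c=M0/2=0, d=(M1−M0)/(6·2)=-311/1664, b=Δ0−h0·(2M0+M1)/6=103/416
seg 1: a=1, c=M1/2=-933/832, d=(M2−M1)/(6·1)=929/832, b=Δ1−h1·(2M1+M2)/6=-415/208
seg 2: a=-1, c=M2/2=927/416, d=(M3−M2)/(6·3)=-27/64, b=Δ2−h2·(2M2+M3)/6=-739/832
seg 3: a=5, c=M3/2=-1305/832, d=(M4−M3)/(6·2)=435/1664, b=Δ3−h3·(2M3+M4)/6=227/208
t_q=3/2 → seg 0, τ=3/2; S=2+103/416·τ+0·τ²+-311/1664·τ³=23171/13312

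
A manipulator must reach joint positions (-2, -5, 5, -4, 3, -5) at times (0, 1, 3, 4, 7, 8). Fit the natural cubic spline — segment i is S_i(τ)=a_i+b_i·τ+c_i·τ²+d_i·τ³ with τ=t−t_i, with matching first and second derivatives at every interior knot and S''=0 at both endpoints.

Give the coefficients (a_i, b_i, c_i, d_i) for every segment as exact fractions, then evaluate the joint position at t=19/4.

  seg 0: a=-2 b=-14243/2568 c=0 d=6539/2568
  seg 1: a=-5 b=2687/1284 c=6539/856 d=-3971/1284
  seg 2: a=5 b=-5731/1284 c=-9345/856 d=16385/2568
  seg 3: a=-4 b=-18377/2568 c=880/107 d=-12997/7704
  seg 4: a=3 b=-4315/1284 c=-5957/856 d=5957/2568
S(19/4) = -298719/54784

Δ: Δ0=-3, Δ1=5, Δ2=-9, Δ3=7/3, Δ4=-8
row 1: diag=6, rhs=48; c'=1/3, d'=8
row 2: denom=6−2·1/3=16/3; d'=(-84−2·8)/(16/3)=-75/4
row 3: denom=8−1·3/16=125/16; d'=(68−1·-75/4)/(125/16)=1388/125
row 4: denom=8−3·48/125=856/125; d'=(-62−3·1388/125)/(856/125)=-5957/428
back: M4=-5957/428
back: M3=1388/125−48/125·-5957/428=1760/107
back: M2=-75/4−3/16·1760/107=-9345/428
back: M1=8−1/3·-9345/428=6539/428
M: M0=0, M1=6539/428, M2=-9345/428, M3=1760/107, M4=-5957/428, M5=0
seg 0: a=-2, c=M0/2=0, d=(M1−M0)/(6·1)=6539/2568, b=Δ0−h0·(2M0+M1)/6=-14243/2568
seg 1: a=-5, c=M1/2=6539/856, d=(M2−M1)/(6·2)=-3971/1284, b=Δ1−h1·(2M1+M2)/6=2687/1284
seg 2: a=5, c=M2/2=-9345/856, d=(M3−M2)/(6·1)=16385/2568, b=Δ2−h2·(2M2+M3)/6=-5731/1284
seg 3: a=-4, c=M3/2=880/107, d=(M4−M3)/(6·3)=-12997/7704, b=Δ3−h3·(2M3+M4)/6=-18377/2568
seg 4: a=3, c=M4/2=-5957/856, d=(M5−M4)/(6·1)=5957/2568, b=Δ4−h4·(2M4+M5)/6=-4315/1284
t_q=19/4 → seg 3, τ=3/4; S=-4+-18377/2568·τ+880/107·τ²+-12997/7704·τ³=-298719/54784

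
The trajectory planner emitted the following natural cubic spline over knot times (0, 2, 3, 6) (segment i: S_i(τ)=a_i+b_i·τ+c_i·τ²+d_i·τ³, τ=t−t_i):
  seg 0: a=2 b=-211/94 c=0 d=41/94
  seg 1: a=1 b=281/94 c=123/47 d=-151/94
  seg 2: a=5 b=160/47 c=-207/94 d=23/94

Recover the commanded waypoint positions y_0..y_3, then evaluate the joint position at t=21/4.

y_0=2 y_1=1 y_2=5 y_3=2
S(21/4) = 25859/6016

y_0 = S_0(0) = a_0 = 2
y_1 = S_1(0) = a_1 = 1
y_2 = S_2(0) = a_2 = 5
y_3 = S_2(3) = 2
t_q=21/4 is in segment 2 (τ=9/4); S_2(τ)=25859/6016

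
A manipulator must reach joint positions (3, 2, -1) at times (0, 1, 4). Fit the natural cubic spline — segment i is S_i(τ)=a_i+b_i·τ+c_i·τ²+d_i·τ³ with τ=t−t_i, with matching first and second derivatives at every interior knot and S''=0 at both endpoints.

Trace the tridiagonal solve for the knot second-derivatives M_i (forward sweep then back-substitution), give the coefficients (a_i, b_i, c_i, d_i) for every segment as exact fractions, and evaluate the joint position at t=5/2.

Δ: Δ0=-1, Δ1=-1
row 1: diag=8, rhs=0; c'=3/8, d'=0
back: M1=0
M: M0=0, M1=0, M2=0
seg 0: a=3, c=M0/2=0, d=(M1−M0)/(6·1)=0, b=Δ0−h0·(2M0+M1)/6=-1
seg 1: a=2, c=M1/2=0, d=(M2−M1)/(6·3)=0, b=Δ1−h1·(2M1+M2)/6=-1
t_q=5/2 → seg 1, τ=3/2; S=2+-1·τ+0·τ²+0·τ³=1/2

  seg 0: a=3 b=-1 c=0 d=0
  seg 1: a=2 b=-1 c=0 d=0
S(5/2) = 1/2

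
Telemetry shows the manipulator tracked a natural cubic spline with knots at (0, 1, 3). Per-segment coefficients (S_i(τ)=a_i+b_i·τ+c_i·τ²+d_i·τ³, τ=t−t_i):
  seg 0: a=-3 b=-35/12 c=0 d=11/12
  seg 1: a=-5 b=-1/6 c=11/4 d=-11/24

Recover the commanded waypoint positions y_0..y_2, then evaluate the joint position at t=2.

y_0 = S_0(0) = a_0 = -3
y_1 = S_1(0) = a_1 = -5
y_2 = S_1(2) = 2
t_q=2 is in segment 1 (τ=1); S_1(τ)=-23/8

y_0=-3 y_1=-5 y_2=2
S(2) = -23/8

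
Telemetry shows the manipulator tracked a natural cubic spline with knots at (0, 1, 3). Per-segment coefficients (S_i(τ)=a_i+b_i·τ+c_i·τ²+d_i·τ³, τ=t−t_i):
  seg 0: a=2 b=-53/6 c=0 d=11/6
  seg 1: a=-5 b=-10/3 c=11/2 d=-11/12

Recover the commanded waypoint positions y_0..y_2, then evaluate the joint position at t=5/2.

y_0=2 y_1=-5 y_2=3
S(5/2) = -23/32

y_0 = S_0(0) = a_0 = 2
y_1 = S_1(0) = a_1 = -5
y_2 = S_1(2) = 3
t_q=5/2 is in segment 1 (τ=3/2); S_1(τ)=-23/32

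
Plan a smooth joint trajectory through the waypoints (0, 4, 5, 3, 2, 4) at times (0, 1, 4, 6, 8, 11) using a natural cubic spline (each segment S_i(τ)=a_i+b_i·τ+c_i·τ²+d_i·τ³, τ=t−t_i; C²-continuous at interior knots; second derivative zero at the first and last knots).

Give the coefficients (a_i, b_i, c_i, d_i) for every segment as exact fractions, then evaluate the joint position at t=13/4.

  seg 0: a=0 b=5656/1269 c=0 d=-580/1269
  seg 1: a=4 b=3916/1269 c=-580/423 d=1727/11421
  seg 2: a=5 b=-1343/1269 c=-13/1269 d=25/1269
  seg 3: a=3 b=-365/423 c=137/1269 d=373/10152
  seg 4: a=2 b=25/2538 c=1667/5076 d=-1667/45684
S(13/4) = 51655/9024

Δ: Δ0=4, Δ1=1/3, Δ2=-1, Δ3=-1/2, Δ4=2/3
row 1: diag=8, rhs=-22; c'=3/8, d'=-11/4
row 2: denom=10−3·3/8=71/8; d'=(-8−3·-11/4)/(71/8)=2/71
row 3: denom=8−2·16/71=536/71; d'=(3−2·2/71)/(536/71)=209/536
row 4: denom=10−2·71/268=1269/134; d'=(7−2·209/536)/(1269/134)=1667/2538
back: M4=1667/2538
back: M3=209/536−71/268·1667/2538=274/1269
back: M2=2/71−16/71·274/1269=-26/1269
back: M1=-11/4−3/8·-26/1269=-1160/423
M: M0=0, M1=-1160/423, M2=-26/1269, M3=274/1269, M4=1667/2538, M5=0
seg 0: a=0, c=M0/2=0, d=(M1−M0)/(6·1)=-580/1269, b=Δ0−h0·(2M0+M1)/6=5656/1269
seg 1: a=4, c=M1/2=-580/423, d=(M2−M1)/(6·3)=1727/11421, b=Δ1−h1·(2M1+M2)/6=3916/1269
seg 2: a=5, c=M2/2=-13/1269, d=(M3−M2)/(6·2)=25/1269, b=Δ2−h2·(2M2+M3)/6=-1343/1269
seg 3: a=3, c=M3/2=137/1269, d=(M4−M3)/(6·2)=373/10152, b=Δ3−h3·(2M3+M4)/6=-365/423
seg 4: a=2, c=M4/2=1667/5076, d=(M5−M4)/(6·3)=-1667/45684, b=Δ4−h4·(2M4+M5)/6=25/2538
t_q=13/4 → seg 1, τ=9/4; S=4+3916/1269·τ+-580/423·τ²+1727/11421·τ³=51655/9024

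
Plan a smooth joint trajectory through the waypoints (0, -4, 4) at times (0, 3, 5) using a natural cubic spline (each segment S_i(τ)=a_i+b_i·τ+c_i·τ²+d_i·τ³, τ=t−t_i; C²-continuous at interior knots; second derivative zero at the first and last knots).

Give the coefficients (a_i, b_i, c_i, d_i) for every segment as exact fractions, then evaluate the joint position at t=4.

Δ: Δ0=-4/3, Δ1=4
row 1: diag=10, rhs=32; c'=1/5, d'=16/5
back: M1=16/5
M: M0=0, M1=16/5, M2=0
seg 0: a=0, c=M0/2=0, d=(M1−M0)/(6·3)=8/45, b=Δ0−h0·(2M0+M1)/6=-44/15
seg 1: a=-4, c=M1/2=8/5, d=(M2−M1)/(6·2)=-4/15, b=Δ1−h1·(2M1+M2)/6=28/15
t_q=4 → seg 1, τ=1; S=-4+28/15·τ+8/5·τ²+-4/15·τ³=-4/5

  seg 0: a=0 b=-44/15 c=0 d=8/45
  seg 1: a=-4 b=28/15 c=8/5 d=-4/15
S(4) = -4/5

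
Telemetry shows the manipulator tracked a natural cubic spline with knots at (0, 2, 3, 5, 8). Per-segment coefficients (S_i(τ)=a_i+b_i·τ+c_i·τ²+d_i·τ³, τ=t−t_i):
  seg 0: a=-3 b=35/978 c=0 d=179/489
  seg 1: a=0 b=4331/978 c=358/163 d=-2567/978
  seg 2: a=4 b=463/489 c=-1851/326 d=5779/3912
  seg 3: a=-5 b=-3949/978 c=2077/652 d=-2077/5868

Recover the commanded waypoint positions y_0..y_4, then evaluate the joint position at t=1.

y_0=-3 y_1=0 y_2=4 y_3=-5 y_4=2
S(1) = -847/326

y_0 = S_0(0) = a_0 = -3
y_1 = S_1(0) = a_1 = 0
y_2 = S_2(0) = a_2 = 4
y_3 = S_3(0) = a_3 = -5
y_4 = S_3(3) = 2
t_q=1 is in segment 0 (τ=1); S_0(τ)=-847/326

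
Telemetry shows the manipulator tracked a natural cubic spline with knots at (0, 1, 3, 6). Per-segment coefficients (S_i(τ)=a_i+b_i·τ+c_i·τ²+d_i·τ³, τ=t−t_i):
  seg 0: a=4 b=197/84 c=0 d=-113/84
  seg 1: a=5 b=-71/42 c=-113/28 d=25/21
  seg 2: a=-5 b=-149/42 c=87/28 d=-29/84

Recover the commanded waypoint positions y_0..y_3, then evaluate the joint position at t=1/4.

y_0 = S_0(0) = a_0 = 4
y_1 = S_1(0) = a_1 = 5
y_2 = S_2(0) = a_2 = -5
y_3 = S_2(3) = 3
t_q=1/4 is in segment 0 (τ=1/4); S_0(τ)=8181/1792

y_0=4 y_1=5 y_2=-5 y_3=3
S(1/4) = 8181/1792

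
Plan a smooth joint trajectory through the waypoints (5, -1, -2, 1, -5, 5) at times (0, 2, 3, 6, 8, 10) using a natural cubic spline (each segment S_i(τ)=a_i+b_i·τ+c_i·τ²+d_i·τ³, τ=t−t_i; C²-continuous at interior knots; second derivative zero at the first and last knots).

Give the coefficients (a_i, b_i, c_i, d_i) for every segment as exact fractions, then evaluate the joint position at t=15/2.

  seg 0: a=5 b=-2743/785 c=0 d=97/785
  seg 1: a=-1 b=-1579/785 c=582/785 d=212/785
  seg 2: a=-2 b=221/785 c=1218/785 d=-206/471
  seg 3: a=1 b=-1741/785 c=-1872/785 d=313/314
  seg 4: a=-5 b=161/785 c=2823/785 d=-941/1570
S(15/2) = -54361/12560

Δ: Δ0=-3, Δ1=-1, Δ2=1, Δ3=-3, Δ4=5
row 1: diag=6, rhs=12; c'=1/6, d'=2
row 2: denom=8−1·1/6=47/6; d'=(12−1·2)/(47/6)=60/47
row 3: denom=10−3·18/47=416/47; d'=(-24−3·60/47)/(416/47)=-327/104
row 4: denom=8−2·47/208=785/104; d'=(48−2·-327/104)/(785/104)=5646/785
back: M4=5646/785
back: M3=-327/104−47/208·5646/785=-3744/785
back: M2=60/47−18/47·-3744/785=2436/785
back: M1=2−1/6·2436/785=1164/785
M: M0=0, M1=1164/785, M2=2436/785, M3=-3744/785, M4=5646/785, M5=0
seg 0: a=5, c=M0/2=0, d=(M1−M0)/(6·2)=97/785, b=Δ0−h0·(2M0+M1)/6=-2743/785
seg 1: a=-1, c=M1/2=582/785, d=(M2−M1)/(6·1)=212/785, b=Δ1−h1·(2M1+M2)/6=-1579/785
seg 2: a=-2, c=M2/2=1218/785, d=(M3−M2)/(6·3)=-206/471, b=Δ2−h2·(2M2+M3)/6=221/785
seg 3: a=1, c=M3/2=-1872/785, d=(M4−M3)/(6·2)=313/314, b=Δ3−h3·(2M3+M4)/6=-1741/785
seg 4: a=-5, c=M4/2=2823/785, d=(M5−M4)/(6·2)=-941/1570, b=Δ4−h4·(2M4+M5)/6=161/785
t_q=15/2 → seg 3, τ=3/2; S=1+-1741/785·τ+-1872/785·τ²+313/314·τ³=-54361/12560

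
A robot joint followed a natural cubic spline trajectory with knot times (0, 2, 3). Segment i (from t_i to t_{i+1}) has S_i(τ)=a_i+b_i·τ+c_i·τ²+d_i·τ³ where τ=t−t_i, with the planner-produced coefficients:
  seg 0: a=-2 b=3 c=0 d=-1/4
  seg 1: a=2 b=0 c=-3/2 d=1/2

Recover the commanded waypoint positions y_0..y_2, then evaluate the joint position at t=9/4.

y_0=-2 y_1=2 y_2=1
S(9/4) = 245/128

y_0 = S_0(0) = a_0 = -2
y_1 = S_1(0) = a_1 = 2
y_2 = S_1(1) = 1
t_q=9/4 is in segment 1 (τ=1/4); S_1(τ)=245/128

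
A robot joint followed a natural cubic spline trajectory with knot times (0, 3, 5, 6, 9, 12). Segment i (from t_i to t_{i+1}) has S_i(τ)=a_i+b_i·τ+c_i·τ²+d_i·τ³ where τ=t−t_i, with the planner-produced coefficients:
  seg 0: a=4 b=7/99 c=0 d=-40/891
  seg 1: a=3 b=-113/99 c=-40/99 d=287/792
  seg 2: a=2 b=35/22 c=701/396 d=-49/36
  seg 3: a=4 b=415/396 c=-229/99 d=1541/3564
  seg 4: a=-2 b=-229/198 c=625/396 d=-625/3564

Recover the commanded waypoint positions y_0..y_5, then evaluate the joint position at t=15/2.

y_0=4 y_1=3 y_2=2 y_3=4 y_4=-2 y_5=4
S(15/2) = 643/352

y_0 = S_0(0) = a_0 = 4
y_1 = S_1(0) = a_1 = 3
y_2 = S_2(0) = a_2 = 2
y_3 = S_3(0) = a_3 = 4
y_4 = S_4(0) = a_4 = -2
y_5 = S_4(3) = 4
t_q=15/2 is in segment 3 (τ=3/2); S_3(τ)=643/352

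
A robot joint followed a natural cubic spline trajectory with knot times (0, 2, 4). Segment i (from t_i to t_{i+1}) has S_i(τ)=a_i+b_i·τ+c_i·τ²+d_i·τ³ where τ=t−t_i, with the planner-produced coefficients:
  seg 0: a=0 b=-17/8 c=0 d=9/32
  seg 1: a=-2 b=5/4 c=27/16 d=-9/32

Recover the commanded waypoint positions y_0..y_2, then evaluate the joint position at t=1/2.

y_0 = S_0(0) = a_0 = 0
y_1 = S_1(0) = a_1 = -2
y_2 = S_1(2) = 5
t_q=1/2 is in segment 0 (τ=1/2); S_0(τ)=-263/256

y_0=0 y_1=-2 y_2=5
S(1/2) = -263/256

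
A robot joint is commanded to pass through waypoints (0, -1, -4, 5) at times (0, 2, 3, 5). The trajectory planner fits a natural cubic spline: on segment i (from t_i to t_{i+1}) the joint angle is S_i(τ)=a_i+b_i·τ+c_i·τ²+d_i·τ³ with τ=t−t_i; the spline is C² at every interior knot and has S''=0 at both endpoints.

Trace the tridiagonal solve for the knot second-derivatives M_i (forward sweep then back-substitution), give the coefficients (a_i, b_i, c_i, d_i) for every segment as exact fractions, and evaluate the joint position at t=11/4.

  seg 0: a=0 b=11/14 c=0 d=-9/28
  seg 1: a=-1 b=-43/14 c=-27/14 d=2
  seg 2: a=-4 b=-13/14 c=57/14 d=-19/28
S(11/4) = -397/112

Δ: Δ0=-1/2, Δ1=-3, Δ2=9/2
row 1: diag=6, rhs=-15; c'=1/6, d'=-5/2
row 2: denom=6−1·1/6=35/6; d'=(45−1·-5/2)/(35/6)=57/7
back: M2=57/7
back: M1=-5/2−1/6·57/7=-27/7
M: M0=0, M1=-27/7, M2=57/7, M3=0
seg 0: a=0, c=M0/2=0, d=(M1−M0)/(6·2)=-9/28, b=Δ0−h0·(2M0+M1)/6=11/14
seg 1: a=-1, c=M1/2=-27/14, d=(M2−M1)/(6·1)=2, b=Δ1−h1·(2M1+M2)/6=-43/14
seg 2: a=-4, c=M2/2=57/14, d=(M3−M2)/(6·2)=-19/28, b=Δ2−h2·(2M2+M3)/6=-13/14
t_q=11/4 → seg 1, τ=3/4; S=-1+-43/14·τ+-27/14·τ²+2·τ³=-397/112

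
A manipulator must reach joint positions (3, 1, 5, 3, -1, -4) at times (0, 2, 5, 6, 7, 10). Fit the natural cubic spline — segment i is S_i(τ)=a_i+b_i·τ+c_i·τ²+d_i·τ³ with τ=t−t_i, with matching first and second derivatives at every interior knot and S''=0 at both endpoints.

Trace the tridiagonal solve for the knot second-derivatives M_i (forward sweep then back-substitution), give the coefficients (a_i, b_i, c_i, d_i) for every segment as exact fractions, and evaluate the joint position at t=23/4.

  seg 0: a=3 b=-1249/707 c=0 d=271/1414
  seg 1: a=1 b=377/707 c=813/707 d=-5620/19089
  seg 2: a=5 b=-365/707 c=-3181/2121 d=34/2121
  seg 3: a=3 b=-7355/2121 c=-3079/2121 d=650/707
  seg 4: a=-1 b=-7663/2121 c=2771/2121 d=-2771/19089
S(23/4) = 85427/22624

Δ: Δ0=-1, Δ1=4/3, Δ2=-2, Δ3=-4, Δ4=-1
row 1: diag=10, rhs=14; c'=3/10, d'=7/5
row 2: denom=8−3·3/10=71/10; d'=(-20−3·7/5)/(71/10)=-242/71
row 3: denom=4−1·10/71=274/71; d'=(-12−1·-242/71)/(274/71)=-305/137
row 4: denom=8−1·71/274=2121/274; d'=(18−1·-305/137)/(2121/274)=5542/2121
back: M4=5542/2121
back: M3=-305/137−71/274·5542/2121=-6158/2121
back: M2=-242/71−10/71·-6158/2121=-6362/2121
back: M1=7/5−3/10·-6362/2121=1626/707
M: M0=0, M1=1626/707, M2=-6362/2121, M3=-6158/2121, M4=5542/2121, M5=0
seg 0: a=3, c=M0/2=0, d=(M1−M0)/(6·2)=271/1414, b=Δ0−h0·(2M0+M1)/6=-1249/707
seg 1: a=1, c=M1/2=813/707, d=(M2−M1)/(6·3)=-5620/19089, b=Δ1−h1·(2M1+M2)/6=377/707
seg 2: a=5, c=M2/2=-3181/2121, d=(M3−M2)/(6·1)=34/2121, b=Δ2−h2·(2M2+M3)/6=-365/707
seg 3: a=3, c=M3/2=-3079/2121, d=(M4−M3)/(6·1)=650/707, b=Δ3−h3·(2M3+M4)/6=-7355/2121
seg 4: a=-1, c=M4/2=2771/2121, d=(M5−M4)/(6·3)=-2771/19089, b=Δ4−h4·(2M4+M5)/6=-7663/2121
t_q=23/4 → seg 2, τ=3/4; S=5+-365/707·τ+-3181/2121·τ²+34/2121·τ³=85427/22624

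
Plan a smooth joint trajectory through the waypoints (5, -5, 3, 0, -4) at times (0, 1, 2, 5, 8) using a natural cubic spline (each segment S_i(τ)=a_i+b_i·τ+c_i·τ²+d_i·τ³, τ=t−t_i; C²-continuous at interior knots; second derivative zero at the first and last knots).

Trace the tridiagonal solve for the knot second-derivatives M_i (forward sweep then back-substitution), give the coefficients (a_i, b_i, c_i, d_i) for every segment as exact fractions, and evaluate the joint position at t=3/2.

Δ: Δ0=-10, Δ1=8, Δ2=-1, Δ3=-4/3
row 1: diag=4, rhs=108; c'=1/4, d'=27
row 2: denom=8−1·1/4=31/4; d'=(-54−1·27)/(31/4)=-324/31
row 3: denom=12−3·12/31=336/31; d'=(-2−3·-324/31)/(336/31)=65/24
back: M3=65/24
back: M2=-324/31−12/31·65/24=-23/2
back: M1=27−1/4·-23/2=239/8
M: M0=0, M1=239/8, M2=-23/2, M3=65/24, M4=0
seg 0: a=5, c=M0/2=0, d=(M1−M0)/(6·1)=239/48, b=Δ0−h0·(2M0+M1)/6=-719/48
seg 1: a=-5, c=M1/2=239/16, d=(M2−M1)/(6·1)=-331/48, b=Δ1−h1·(2M1+M2)/6=-1/24
seg 2: a=3, c=M2/2=-23/4, d=(M3−M2)/(6·3)=341/432, b=Δ2−h2·(2M2+M3)/6=439/48
seg 3: a=0, c=M3/2=65/48, d=(M4−M3)/(6·3)=-65/432, b=Δ3−h3·(2M3+M4)/6=-97/24
t_q=3/2 → seg 1, τ=1/2; S=-5+-1/24·τ+239/16·τ²+-331/48·τ³=-275/128

  seg 0: a=5 b=-719/48 c=0 d=239/48
  seg 1: a=-5 b=-1/24 c=239/16 d=-331/48
  seg 2: a=3 b=439/48 c=-23/4 d=341/432
  seg 3: a=0 b=-97/24 c=65/48 d=-65/432
S(3/2) = -275/128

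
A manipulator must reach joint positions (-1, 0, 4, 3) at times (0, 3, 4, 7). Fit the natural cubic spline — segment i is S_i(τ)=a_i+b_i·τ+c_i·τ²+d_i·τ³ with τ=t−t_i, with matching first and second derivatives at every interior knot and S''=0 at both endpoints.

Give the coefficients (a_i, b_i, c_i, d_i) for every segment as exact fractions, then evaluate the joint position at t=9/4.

Δ: Δ0=1/3, Δ1=4, Δ2=-1/3
row 1: diag=8, rhs=22; c'=1/8, d'=11/4
row 2: denom=8−1·1/8=63/8; d'=(-26−1·11/4)/(63/8)=-230/63
back: M2=-230/63
back: M1=11/4−1/8·-230/63=202/63
M: M0=0, M1=202/63, M2=-230/63, M3=0
seg 0: a=-1, c=M0/2=0, d=(M1−M0)/(6·3)=101/567, b=Δ0−h0·(2M0+M1)/6=-80/63
seg 1: a=0, c=M1/2=101/63, d=(M2−M1)/(6·1)=-8/7, b=Δ1−h1·(2M1+M2)/6=223/63
seg 2: a=4, c=M2/2=-115/63, d=(M3−M2)/(6·3)=115/567, b=Δ2−h2·(2M2+M3)/6=209/63
t_q=9/4 → seg 0, τ=9/4; S=-1+-80/63·τ+0·τ²+101/567·τ³=-117/64

  seg 0: a=-1 b=-80/63 c=0 d=101/567
  seg 1: a=0 b=223/63 c=101/63 d=-8/7
  seg 2: a=4 b=209/63 c=-115/63 d=115/567
S(9/4) = -117/64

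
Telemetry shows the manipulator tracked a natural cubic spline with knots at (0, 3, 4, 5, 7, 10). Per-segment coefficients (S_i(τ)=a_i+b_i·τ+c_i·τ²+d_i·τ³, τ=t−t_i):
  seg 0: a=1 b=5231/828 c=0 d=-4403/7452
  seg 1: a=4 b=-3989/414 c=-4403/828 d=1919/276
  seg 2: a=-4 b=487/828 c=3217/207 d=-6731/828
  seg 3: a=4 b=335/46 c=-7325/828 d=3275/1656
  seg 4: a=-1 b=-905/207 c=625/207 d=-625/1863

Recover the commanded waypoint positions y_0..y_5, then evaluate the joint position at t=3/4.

y_0=1 y_1=4 y_2=-4 y_3=4 y_4=-1 y_5=4
S(3/4) = 32319/5888

y_0 = S_0(0) = a_0 = 1
y_1 = S_1(0) = a_1 = 4
y_2 = S_2(0) = a_2 = -4
y_3 = S_3(0) = a_3 = 4
y_4 = S_4(0) = a_4 = -1
y_5 = S_4(3) = 4
t_q=3/4 is in segment 0 (τ=3/4); S_0(τ)=32319/5888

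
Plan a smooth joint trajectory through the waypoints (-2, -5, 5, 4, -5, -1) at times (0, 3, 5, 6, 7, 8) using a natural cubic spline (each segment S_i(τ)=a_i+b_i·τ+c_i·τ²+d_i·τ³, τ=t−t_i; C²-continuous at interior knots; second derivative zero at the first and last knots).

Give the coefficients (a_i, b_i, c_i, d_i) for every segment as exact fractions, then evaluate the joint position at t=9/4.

Δ: Δ0=-1, Δ1=5, Δ2=-1, Δ3=-9, Δ4=4
row 1: diag=10, rhs=36; c'=1/5, d'=18/5
row 2: denom=6−2·1/5=28/5; d'=(-36−2·18/5)/(28/5)=-54/7
row 3: denom=4−1·5/28=107/28; d'=(-48−1·-54/7)/(107/28)=-1128/107
row 4: denom=4−1·28/107=400/107; d'=(78−1·-1128/107)/(400/107)=4737/200
back: M4=4737/200
back: M3=-1128/107−28/107·4737/200=-837/50
back: M2=-54/7−5/28·-837/50=-189/40
back: M1=18/5−1/5·-189/40=909/200
M: M0=0, M1=909/200, M2=-189/40, M3=-837/50, M4=4737/200, M5=0
seg 0: a=-2, c=M0/2=0, d=(M1−M0)/(6·3)=101/400, b=Δ0−h0·(2M0+M1)/6=-1309/400
seg 1: a=-5, c=M1/2=909/400, d=(M2−M1)/(6·2)=-309/400, b=Δ1−h1·(2M1+M2)/6=709/200
seg 2: a=5, c=M2/2=-189/80, d=(M3−M2)/(6·1)=-801/400, b=Δ2−h2·(2M2+M3)/6=673/200
seg 3: a=4, c=M3/2=-837/100, d=(M4−M3)/(6·1)=539/80, b=Δ3−h3·(2M3+M4)/6=-2947/400
seg 4: a=-5, c=M4/2=4737/400, d=(M5−M4)/(6·1)=-1579/400, b=Δ4−h4·(2M4+M5)/6=-779/200
t_q=9/4 → seg 0, τ=9/4; S=-2+-1309/400·τ+0·τ²+101/400·τ³=-166067/25600

  seg 0: a=-2 b=-1309/400 c=0 d=101/400
  seg 1: a=-5 b=709/200 c=909/400 d=-309/400
  seg 2: a=5 b=673/200 c=-189/80 d=-801/400
  seg 3: a=4 b=-2947/400 c=-837/100 d=539/80
  seg 4: a=-5 b=-779/200 c=4737/400 d=-1579/400
S(9/4) = -166067/25600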